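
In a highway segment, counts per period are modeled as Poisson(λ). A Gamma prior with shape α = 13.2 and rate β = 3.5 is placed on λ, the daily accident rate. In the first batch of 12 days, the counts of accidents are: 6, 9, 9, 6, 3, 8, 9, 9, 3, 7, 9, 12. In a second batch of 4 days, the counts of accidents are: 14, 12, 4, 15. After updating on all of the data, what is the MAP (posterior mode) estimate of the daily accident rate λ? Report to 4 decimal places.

7.5487

With a Gamma(shape α, rate β) prior, the Poisson likelihood is conjugate: the posterior is Gamma(α + ΣXᵢ, β + n).
Batch 1: sum of counts S = 90 over n = 12 days.
After batch 1: Gamma(α+S, β+n) = Gamma(13.2+90, 3.5+12) = Gamma(103.2, 15.5).
Batch 2: sum of counts S = 45 over n = 4 days.
After batch 2: Gamma(α+S, β+n) = Gamma(103.2+45, 15.5+4) = Gamma(148.2, 19.5).
Mode of Gamma(α,β) for α≥1 is (α−1)/β = 147.2/19.5 = 7.5487.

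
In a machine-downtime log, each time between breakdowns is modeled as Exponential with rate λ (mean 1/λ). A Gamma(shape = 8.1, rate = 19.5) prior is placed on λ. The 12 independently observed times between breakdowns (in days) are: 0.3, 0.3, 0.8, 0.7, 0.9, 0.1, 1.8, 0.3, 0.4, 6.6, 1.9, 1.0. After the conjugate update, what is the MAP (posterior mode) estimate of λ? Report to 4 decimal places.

0.5520

With a Gamma(shape α, rate β) prior on the exponential rate λ, the posterior after n observations with total T = Σxᵢ is Gamma(α+n, β+T).
Sum of observations T = 15.1 days; n = 12.
Posterior: Gamma(8.1+12, 19.5+15.1) = Gamma(20.1, 34.6).
Mode = (α−1)/β = 0.5520.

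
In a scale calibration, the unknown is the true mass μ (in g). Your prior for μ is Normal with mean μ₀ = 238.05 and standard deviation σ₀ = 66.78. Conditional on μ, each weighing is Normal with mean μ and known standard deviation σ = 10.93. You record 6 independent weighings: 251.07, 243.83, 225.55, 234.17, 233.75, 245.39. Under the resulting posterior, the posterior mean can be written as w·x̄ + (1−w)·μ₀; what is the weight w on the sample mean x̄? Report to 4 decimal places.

For Normal data with known variance σ², a Normal(μ₀, σ₀²) prior on μ is conjugate. Posterior precision = 1/σ₀² + n/σ²; posterior mean is the precision-weighted average of μ₀ and x̄.
σ₀² = 66.78² = 4459.5684, σ² = 10.93² = 119.4649. Prior precision 1/σ₀² = 1/4459.5684; data precision n/σ² = 6/119.4649.
w = (n/σ²)/(1/σ₀² + n/σ²) = n·σ₀²/(σ² + n·σ₀²) = 6·4459.5684/(119.4649 + 6·4459.5684) = 26757.4104/26876.8753 = 0.9956.

0.9956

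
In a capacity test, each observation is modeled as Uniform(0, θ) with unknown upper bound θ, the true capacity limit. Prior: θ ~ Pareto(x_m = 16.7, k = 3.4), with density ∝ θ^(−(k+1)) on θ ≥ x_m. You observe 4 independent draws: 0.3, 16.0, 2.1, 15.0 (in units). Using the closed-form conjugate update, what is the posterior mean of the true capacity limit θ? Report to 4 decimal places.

A Pareto(scale x_m, shape k) prior on the upper bound θ of Uniform(0, θ) is conjugate: posterior is Pareto(max(x_m, max xᵢ), k + n).
Sample maximum = 16.0; prior scale x_m = 16.7 → posterior scale = max = 16.7.
Posterior shape = 3.4 + 4 = 7.4.
E[θ|data] = k·x_m/(k−1) = 7.4·16.7/6.4 = 19.3094.

19.3094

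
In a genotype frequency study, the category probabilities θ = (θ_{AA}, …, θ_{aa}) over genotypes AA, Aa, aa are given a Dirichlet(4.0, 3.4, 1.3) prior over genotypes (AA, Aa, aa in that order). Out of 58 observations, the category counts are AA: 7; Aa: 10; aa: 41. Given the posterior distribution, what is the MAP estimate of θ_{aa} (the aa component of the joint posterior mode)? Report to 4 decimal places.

0.6484

The Dirichlet prior is conjugate to the Multinomial likelihood: each posterior αⱼ = prior αⱼ + observed count nⱼ.
Posterior concentration: (11.0, 13.4, 42.3), total = 66.7.
Joint mode component: (α_{aa}−1)/(Σα−K) = 41.3/63.7 = 0.6484.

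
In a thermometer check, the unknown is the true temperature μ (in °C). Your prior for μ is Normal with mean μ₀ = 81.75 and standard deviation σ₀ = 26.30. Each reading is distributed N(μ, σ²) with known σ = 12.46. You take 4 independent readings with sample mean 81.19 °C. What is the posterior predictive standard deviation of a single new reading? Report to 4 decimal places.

For Normal data with known variance σ², a Normal(μ₀, σ₀²) prior on μ is conjugate. Posterior precision = 1/σ₀² + n/σ²; posterior mean is the precision-weighted average of μ₀ and x̄.
σ₀² = 26.30² = 691.69, σ² = 12.46² = 155.2516; σ² + n·σ₀² = 155.2516 + 4·691.69 = 2922.0116.
Posterior precision = 1/σ₀² + n/σ² = 1/691.69 + 4/155.2516 = (σ² + n·σ₀²)/(σ₀²σ²) = 2922.0116/(691.69·155.2516); posterior variance σₙ² = σ₀²σ²/(σ² + n·σ₀²) = 691.69·155.2516/2922.0116 = 36.750703.
Predictive variance for one new observation = σₙ² + σ² = 691.69·155.2516/2922.0116 + 155.2516 = σ²·(σ₀² + 2922.0116)/2922.0116 = 155.2516·3613.7016/2922.0116 = 192.002303; SD = √(155.2516·3613.7016/2922.0116) = 13.8565.

13.8565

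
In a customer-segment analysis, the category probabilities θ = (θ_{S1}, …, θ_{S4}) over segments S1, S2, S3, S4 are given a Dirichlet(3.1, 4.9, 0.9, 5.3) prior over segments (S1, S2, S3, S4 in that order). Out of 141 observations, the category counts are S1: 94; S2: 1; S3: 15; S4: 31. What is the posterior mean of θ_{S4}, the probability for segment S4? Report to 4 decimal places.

The Dirichlet prior is conjugate to the Multinomial likelihood: each posterior αⱼ = prior αⱼ + observed count nⱼ.
Posterior concentration: (97.1, 5.9, 15.9, 36.3), total = 155.2.
E[θ_{S4}|data] = α_{S4}/Σα = 36.3/155.2 = 0.2339.

0.2339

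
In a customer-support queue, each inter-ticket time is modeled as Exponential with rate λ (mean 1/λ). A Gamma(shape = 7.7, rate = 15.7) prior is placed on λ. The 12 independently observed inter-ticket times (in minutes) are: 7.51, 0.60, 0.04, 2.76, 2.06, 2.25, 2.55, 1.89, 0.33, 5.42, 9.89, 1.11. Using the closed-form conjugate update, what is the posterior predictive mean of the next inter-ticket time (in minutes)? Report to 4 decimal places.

With a Gamma(shape α, rate β) prior on the exponential rate λ, the posterior after n observations with total T = Σxᵢ is Gamma(α+n, β+T).
Sum of observations T = 36.41 minutes; n = 12.
Posterior: Gamma(7.7+12, 15.7+36.41) = Gamma(19.7, 52.11).
The predictive distribution for the next observation is Lomax; its mean is β/(α−1) = 52.11/18.7 = 2.7866.

2.7866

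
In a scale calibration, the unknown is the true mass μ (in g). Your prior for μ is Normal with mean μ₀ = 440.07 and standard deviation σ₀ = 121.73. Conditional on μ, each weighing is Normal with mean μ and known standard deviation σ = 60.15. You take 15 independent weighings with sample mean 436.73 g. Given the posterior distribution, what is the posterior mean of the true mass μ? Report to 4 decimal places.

For Normal data with known variance σ², a Normal(μ₀, σ₀²) prior on μ is conjugate. Posterior precision = 1/σ₀² + n/σ²; posterior mean is the precision-weighted average of μ₀ and x̄.
n·x̄ = 15·436.73 = 6550.95.
σ₀² = 121.73² = 14818.1929, σ² = 60.15² = 3618.0225; σ² + n·σ₀² = 3618.0225 + 15·14818.1929 = 225890.916.
Posterior mean = (μ₀/σ₀² + n·x̄/σ²)/(1/σ₀² + n/σ²) = (σ²·μ₀ + σ₀²·n·x̄)/(σ² + n·σ₀²) = (3618.0225·440.07 + 14818.1929·6550.95)/225890.916 = 98665423.93983/225890.916 = 436.7835.

436.7835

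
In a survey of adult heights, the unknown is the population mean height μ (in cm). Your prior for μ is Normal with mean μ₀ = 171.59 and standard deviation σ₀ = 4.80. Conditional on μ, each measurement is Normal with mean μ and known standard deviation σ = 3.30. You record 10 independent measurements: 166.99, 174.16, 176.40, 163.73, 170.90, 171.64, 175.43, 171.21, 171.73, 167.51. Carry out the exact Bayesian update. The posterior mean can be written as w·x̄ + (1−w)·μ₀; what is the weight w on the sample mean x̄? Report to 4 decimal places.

For Normal data with known variance σ², a Normal(μ₀, σ₀²) prior on μ is conjugate. Posterior precision = 1/σ₀² + n/σ²; posterior mean is the precision-weighted average of μ₀ and x̄.
σ₀² = 4.80² = 23.04, σ² = 3.30² = 10.89. Prior precision 1/σ₀² = 1/23.04; data precision n/σ² = 10/10.89.
w = (n/σ²)/(1/σ₀² + n/σ²) = n·σ₀²/(σ² + n·σ₀²) = 10·23.04/(10.89 + 10·23.04) = 230.4/241.29 = 0.9549.

0.9549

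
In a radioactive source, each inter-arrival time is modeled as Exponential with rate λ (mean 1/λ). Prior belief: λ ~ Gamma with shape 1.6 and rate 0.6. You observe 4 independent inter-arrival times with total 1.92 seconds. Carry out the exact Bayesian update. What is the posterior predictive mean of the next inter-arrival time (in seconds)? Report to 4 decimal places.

0.5478

With a Gamma(shape α, rate β) prior on the exponential rate λ, the posterior after n observations with total T = Σxᵢ is Gamma(α+n, β+T).
Posterior: Gamma(1.6+4, 0.6+1.92) = Gamma(5.6, 2.52).
The predictive distribution for the next observation is Lomax; its mean is β/(α−1) = 2.52/4.6 = 0.5478.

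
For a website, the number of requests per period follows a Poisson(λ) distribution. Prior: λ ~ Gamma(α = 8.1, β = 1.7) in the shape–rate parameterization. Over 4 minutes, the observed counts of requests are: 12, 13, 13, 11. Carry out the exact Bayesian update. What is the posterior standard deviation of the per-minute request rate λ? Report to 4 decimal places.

1.3257

With a Gamma(shape α, rate β) prior, the Poisson likelihood is conjugate: the posterior is Gamma(α + ΣXᵢ, β + n).
Sum of counts S = 49 over n = 4 minutes.
Posterior: Gamma(α+S, β+n) = Gamma(8.1+49, 1.7+4) = Gamma(57.1, 5.7).
SD = √α/β = √57.1/5.7 = 1.3257.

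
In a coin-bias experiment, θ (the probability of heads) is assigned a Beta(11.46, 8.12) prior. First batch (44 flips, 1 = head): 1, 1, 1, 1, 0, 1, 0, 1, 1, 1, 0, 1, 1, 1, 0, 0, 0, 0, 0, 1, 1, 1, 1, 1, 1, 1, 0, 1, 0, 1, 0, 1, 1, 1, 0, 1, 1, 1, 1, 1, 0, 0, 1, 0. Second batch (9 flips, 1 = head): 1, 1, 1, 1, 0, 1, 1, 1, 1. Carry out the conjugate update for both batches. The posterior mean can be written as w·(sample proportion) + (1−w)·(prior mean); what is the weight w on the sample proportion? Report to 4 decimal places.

0.7302

The Beta prior is conjugate to a Binomial/Bernoulli likelihood; the update adds successes to α and failures to β.
Total number of flips: n = 44 + 9 = 53.
Posterior mean = (α₀+k)/(α₀+β₀+n) = [n/(α₀+β₀+n)]·(k/n) + [(α₀+β₀)/(α₀+β₀+n)]·α₀/(α₀+β₀), so only n and the prior enter the weight.
The weight on the data is w = n/(α₀+β₀+n) = 53/(11.46+8.12+53) = 53/72.58 = 0.7302.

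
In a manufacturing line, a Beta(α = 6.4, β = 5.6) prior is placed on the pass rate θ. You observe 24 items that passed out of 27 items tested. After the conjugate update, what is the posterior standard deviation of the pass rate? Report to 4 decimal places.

The Beta prior is conjugate to a Binomial/Bernoulli likelihood; the update adds successes to α and failures to β.
Posterior: Beta(α+k, β+n−k) = Beta(6.4+24, 5.6+3) = Beta(30.4, 8.6).
Var = αβ/((α+β)²(α+β+1)) = 30.4·8.6/(39.0²·40.0) = 0.00429717; SD = √0.00429717 = 0.0656.

0.0656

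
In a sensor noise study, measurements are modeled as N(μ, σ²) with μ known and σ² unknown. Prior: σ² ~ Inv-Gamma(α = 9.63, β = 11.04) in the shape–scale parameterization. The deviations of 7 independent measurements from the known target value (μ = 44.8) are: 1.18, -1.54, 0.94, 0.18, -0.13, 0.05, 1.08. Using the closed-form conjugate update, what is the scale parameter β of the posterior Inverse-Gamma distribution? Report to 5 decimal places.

13.97290

With known mean μ and an Inverse-Gamma(α, β) prior on σ², the Normal likelihood is conjugate: posterior is Inv-Gamma(α + n/2, β + Σ(xᵢ−μ)²/2).
Σ(xᵢ−μ)² = (1.18)² + (-1.54)² + (0.94)² + (0.18)² + (-0.13)² + (0.05)² + (1.08)² = 5.8658.
Posterior: Inv-Gamma(9.63 + 7/2, 11.04 + 5.8658/2) = Inv-Gamma(13.13, 13.97290).
Posterior β = 13.97290.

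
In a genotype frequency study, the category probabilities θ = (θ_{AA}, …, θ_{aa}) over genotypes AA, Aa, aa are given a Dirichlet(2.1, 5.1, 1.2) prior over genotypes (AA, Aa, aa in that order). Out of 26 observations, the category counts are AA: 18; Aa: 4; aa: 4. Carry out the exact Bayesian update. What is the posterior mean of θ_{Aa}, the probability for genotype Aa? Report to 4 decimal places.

The Dirichlet prior is conjugate to the Multinomial likelihood: each posterior αⱼ = prior αⱼ + observed count nⱼ.
Posterior concentration: (20.1, 9.1, 5.2), total = 34.4.
E[θ_{Aa}|data] = α_{Aa}/Σα = 9.1/34.4 = 0.2645.

0.2645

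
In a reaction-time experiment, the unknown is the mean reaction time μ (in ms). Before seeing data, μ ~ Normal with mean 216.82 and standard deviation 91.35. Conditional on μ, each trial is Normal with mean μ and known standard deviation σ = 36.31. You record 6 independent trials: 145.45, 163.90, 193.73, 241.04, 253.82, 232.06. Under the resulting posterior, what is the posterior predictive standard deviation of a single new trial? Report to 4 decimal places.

For Normal data with known variance σ², a Normal(μ₀, σ₀²) prior on μ is conjugate. Posterior precision = 1/σ₀² + n/σ²; posterior mean is the precision-weighted average of μ₀ and x̄.
σ₀² = 91.35² = 8344.8225, σ² = 36.31² = 1318.4161; σ² + n·σ₀² = 1318.4161 + 6·8344.8225 = 51387.3511.
Posterior precision = 1/σ₀² + n/σ² = 1/8344.8225 + 6/1318.4161 = (σ² + n·σ₀²)/(σ₀²σ²) = 51387.3511/(8344.8225·1318.4161); posterior variance σₙ² = σ₀²σ²/(σ² + n·σ₀²) = 8344.8225·1318.4161/51387.3511 = 214.098374.
Predictive variance for one new observation = σₙ² + σ² = 8344.8225·1318.4161/51387.3511 + 1318.4161 = σ²·(σ₀² + 51387.3511)/51387.3511 = 1318.4161·59732.1736/51387.3511 = 1532.514474; SD = √(1318.4161·59732.1736/51387.3511) = 39.1473.

39.1473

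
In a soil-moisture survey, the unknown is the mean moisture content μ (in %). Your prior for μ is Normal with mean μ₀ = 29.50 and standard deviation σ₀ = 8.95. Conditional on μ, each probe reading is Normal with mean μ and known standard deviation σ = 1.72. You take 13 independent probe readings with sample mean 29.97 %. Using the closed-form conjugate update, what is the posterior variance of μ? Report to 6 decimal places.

For Normal data with known variance σ², a Normal(μ₀, σ₀²) prior on μ is conjugate. Posterior precision = 1/σ₀² + n/σ²; posterior mean is the precision-weighted average of μ₀ and x̄.
σ₀² = 8.95² = 80.1025, σ² = 1.72² = 2.9584; σ² + n·σ₀² = 2.9584 + 13·80.1025 = 1044.2909.
Posterior precision = 1/σ₀² + n/σ² = 1/80.1025 + 13/2.9584 = (σ² + n·σ₀²)/(σ₀²σ²) = 1044.2909/(80.1025·2.9584); posterior variance σₙ² = σ₀²σ²/(σ² + n·σ₀²) = 80.1025·2.9584/1044.2909 = 0.226925.

0.226925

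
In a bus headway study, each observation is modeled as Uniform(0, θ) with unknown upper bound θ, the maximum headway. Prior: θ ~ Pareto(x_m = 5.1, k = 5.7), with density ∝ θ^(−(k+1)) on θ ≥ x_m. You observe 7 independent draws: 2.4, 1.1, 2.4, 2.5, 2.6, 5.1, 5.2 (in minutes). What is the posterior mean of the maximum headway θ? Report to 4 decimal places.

A Pareto(scale x_m, shape k) prior on the upper bound θ of Uniform(0, θ) is conjugate: posterior is Pareto(max(x_m, max xᵢ), k + n).
Sample maximum = 5.2; prior scale x_m = 5.1 → posterior scale = max = 5.2.
Posterior shape = 5.7 + 7 = 12.7.
E[θ|data] = k·x_m/(k−1) = 12.7·5.2/11.7 = 5.6444.

5.6444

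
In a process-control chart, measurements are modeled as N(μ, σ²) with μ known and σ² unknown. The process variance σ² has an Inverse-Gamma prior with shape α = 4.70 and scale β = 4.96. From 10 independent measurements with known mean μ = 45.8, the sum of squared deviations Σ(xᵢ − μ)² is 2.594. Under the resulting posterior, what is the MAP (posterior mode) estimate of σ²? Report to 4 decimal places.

With known mean μ and an Inverse-Gamma(α, β) prior on σ², the Normal likelihood is conjugate: posterior is Inv-Gamma(α + n/2, β + Σ(xᵢ−μ)²/2).
Posterior: Inv-Gamma(4.70 + 10/2, 4.96 + 2.594/2) = Inv-Gamma(9.70, 6.2570).
Mode = β/(α+1) = 6.2570/10.70 = 0.5848.

0.5848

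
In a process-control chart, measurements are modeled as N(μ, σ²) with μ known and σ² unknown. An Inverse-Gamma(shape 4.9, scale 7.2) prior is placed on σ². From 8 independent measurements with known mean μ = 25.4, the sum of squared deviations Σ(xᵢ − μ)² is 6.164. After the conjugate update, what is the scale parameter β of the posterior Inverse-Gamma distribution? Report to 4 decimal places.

10.2820

With known mean μ and an Inverse-Gamma(α, β) prior on σ², the Normal likelihood is conjugate: posterior is Inv-Gamma(α + n/2, β + Σ(xᵢ−μ)²/2).
Posterior: Inv-Gamma(4.9 + 8/2, 7.2 + 6.164/2) = Inv-Gamma(8.90, 10.2820).
Posterior β = 10.2820.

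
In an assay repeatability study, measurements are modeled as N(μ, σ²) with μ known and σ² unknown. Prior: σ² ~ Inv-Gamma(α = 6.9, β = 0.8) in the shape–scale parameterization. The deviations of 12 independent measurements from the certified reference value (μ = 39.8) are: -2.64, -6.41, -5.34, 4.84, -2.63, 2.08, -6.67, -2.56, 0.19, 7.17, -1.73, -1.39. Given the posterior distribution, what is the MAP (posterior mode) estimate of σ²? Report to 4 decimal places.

With known mean μ and an Inverse-Gamma(α, β) prior on σ², the Normal likelihood is conjugate: posterior is Inv-Gamma(α + n/2, β + Σ(xᵢ−μ)²/2).
Σ(xᵢ−μ)² = (-2.64)² + (-6.41)² + (-5.34)² + (4.84)² + (-2.63)² + (2.08)² + (-6.67)² + (-2.56)² + (0.19)² + (7.17)² + (-1.73)² + (-1.39)² = 218.6547.
Posterior: Inv-Gamma(6.9 + 12/2, 0.8 + 218.6547/2) = Inv-Gamma(12.90, 110.12735).
Mode = β/(α+1) = 110.12735/13.90 = 7.9228.

7.9228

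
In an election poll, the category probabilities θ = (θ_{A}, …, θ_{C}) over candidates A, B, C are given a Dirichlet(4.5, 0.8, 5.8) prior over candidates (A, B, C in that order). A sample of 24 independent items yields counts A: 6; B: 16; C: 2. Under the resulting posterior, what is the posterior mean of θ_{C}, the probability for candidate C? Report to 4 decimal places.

0.2222

The Dirichlet prior is conjugate to the Multinomial likelihood: each posterior αⱼ = prior αⱼ + observed count nⱼ.
Posterior concentration: (10.5, 16.8, 7.8), total = 35.1.
E[θ_{C}|data] = α_{C}/Σα = 7.8/35.1 = 0.2222.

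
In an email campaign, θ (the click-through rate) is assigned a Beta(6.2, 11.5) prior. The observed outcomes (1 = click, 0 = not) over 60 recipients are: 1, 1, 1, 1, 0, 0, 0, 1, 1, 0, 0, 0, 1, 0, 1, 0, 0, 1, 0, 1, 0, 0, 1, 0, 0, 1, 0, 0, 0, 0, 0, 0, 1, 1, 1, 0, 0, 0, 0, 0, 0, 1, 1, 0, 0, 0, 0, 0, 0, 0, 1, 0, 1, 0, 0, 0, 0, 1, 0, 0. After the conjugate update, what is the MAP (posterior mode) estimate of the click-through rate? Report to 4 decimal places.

0.3329

The Beta prior is conjugate to a Binomial/Bernoulli likelihood; the update adds successes to α and failures to β.
Posterior: Beta(α+k, β+n−k) = Beta(6.2+20, 11.5+40) = Beta(26.2, 51.5).
Mode of Beta(a,b) for a,b>1 is (a−1)/(a+b−2) = 25.2/75.7 = 0.3329.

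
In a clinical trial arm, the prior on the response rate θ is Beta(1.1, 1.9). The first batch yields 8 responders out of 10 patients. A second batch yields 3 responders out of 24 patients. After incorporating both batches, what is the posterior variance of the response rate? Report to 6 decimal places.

0.005792

The Beta prior is conjugate to a Binomial/Bernoulli likelihood; the update adds successes to α and failures to β.
After batch 1: Beta(1.1+8, 1.9+2) = Beta(9.1, 3.9).
After batch 2: Beta(9.1+3, 3.9+21) = Beta(12.1, 24.9).
Var = αβ/((α+β)²(α+β+1)) = 12.1·24.9/(37.0²·38.0) = 0.005792.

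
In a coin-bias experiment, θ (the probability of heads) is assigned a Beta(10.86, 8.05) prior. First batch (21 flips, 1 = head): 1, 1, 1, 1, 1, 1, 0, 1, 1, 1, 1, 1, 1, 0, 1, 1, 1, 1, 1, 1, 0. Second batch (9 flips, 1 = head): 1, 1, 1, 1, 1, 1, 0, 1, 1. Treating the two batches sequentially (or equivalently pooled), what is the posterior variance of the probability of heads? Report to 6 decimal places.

0.003720

The Beta prior is conjugate to a Binomial/Bernoulli likelihood; the update adds successes to α and failures to β.
After batch 1: Beta(10.86+18, 8.05+3) = Beta(28.86, 11.05).
After batch 2: Beta(28.86+8, 11.05+1) = Beta(36.86, 12.05).
Var = αβ/((α+β)²(α+β+1)) = 36.86·12.05/(48.91²·49.91) = 0.003720.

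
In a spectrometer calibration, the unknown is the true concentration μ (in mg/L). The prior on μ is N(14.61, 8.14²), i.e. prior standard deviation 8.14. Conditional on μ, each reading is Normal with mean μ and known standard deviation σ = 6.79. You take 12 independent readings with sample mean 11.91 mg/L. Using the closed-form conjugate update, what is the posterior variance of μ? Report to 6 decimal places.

For Normal data with known variance σ², a Normal(μ₀, σ₀²) prior on μ is conjugate. Posterior precision = 1/σ₀² + n/σ²; posterior mean is the precision-weighted average of μ₀ and x̄.
σ₀² = 8.14² = 66.2596, σ² = 6.79² = 46.1041; σ² + n·σ₀² = 46.1041 + 12·66.2596 = 841.2193.
Posterior precision = 1/σ₀² + n/σ² = 1/66.2596 + 12/46.1041 = (σ² + n·σ₀²)/(σ₀²σ²) = 841.2193/(66.2596·46.1041); posterior variance σₙ² = σ₀²σ²/(σ² + n·σ₀²) = 66.2596·46.1041/841.2193 = 3.631442.

3.631442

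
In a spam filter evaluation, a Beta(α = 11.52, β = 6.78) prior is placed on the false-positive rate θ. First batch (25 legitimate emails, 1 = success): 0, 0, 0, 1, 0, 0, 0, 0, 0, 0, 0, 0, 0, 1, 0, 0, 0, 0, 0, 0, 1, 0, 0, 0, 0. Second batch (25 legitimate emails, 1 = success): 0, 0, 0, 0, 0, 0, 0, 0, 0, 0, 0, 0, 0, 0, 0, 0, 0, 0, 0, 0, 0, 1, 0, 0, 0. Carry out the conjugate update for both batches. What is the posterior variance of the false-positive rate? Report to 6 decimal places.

0.002534

The Beta prior is conjugate to a Binomial/Bernoulli likelihood; the update adds successes to α and failures to β.
After batch 1: Beta(11.52+3, 6.78+22) = Beta(14.52, 28.78).
After batch 2: Beta(14.52+1, 28.78+24) = Beta(15.52, 52.78).
Var = αβ/((α+β)²(α+β+1)) = 15.52·52.78/(68.30²·69.30) = 0.002534.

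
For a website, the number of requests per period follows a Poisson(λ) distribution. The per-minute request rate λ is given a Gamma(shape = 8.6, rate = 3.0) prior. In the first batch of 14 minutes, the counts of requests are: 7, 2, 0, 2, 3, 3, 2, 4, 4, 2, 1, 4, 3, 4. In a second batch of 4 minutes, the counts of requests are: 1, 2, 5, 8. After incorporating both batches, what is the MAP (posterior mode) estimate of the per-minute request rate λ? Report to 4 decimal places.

With a Gamma(shape α, rate β) prior, the Poisson likelihood is conjugate: the posterior is Gamma(α + ΣXᵢ, β + n).
Batch 1: sum of counts S = 41 over n = 14 minutes.
After batch 1: Gamma(α+S, β+n) = Gamma(8.6+41, 3.0+14) = Gamma(49.6, 17.0).
Batch 2: sum of counts S = 16 over n = 4 minutes.
After batch 2: Gamma(α+S, β+n) = Gamma(49.6+16, 17.0+4) = Gamma(65.6, 21.0).
Mode of Gamma(α,β) for α≥1 is (α−1)/β = 64.6/21.0 = 3.0762.

3.0762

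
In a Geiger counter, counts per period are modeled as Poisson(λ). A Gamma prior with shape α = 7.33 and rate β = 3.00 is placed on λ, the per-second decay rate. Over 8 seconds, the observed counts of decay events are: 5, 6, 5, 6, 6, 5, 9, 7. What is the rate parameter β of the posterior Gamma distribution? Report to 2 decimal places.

With a Gamma(shape α, rate β) prior, the Poisson likelihood is conjugate: the posterior is Gamma(α + ΣXᵢ, β + n).
Sum of counts S = 49 over n = 8 seconds.
Posterior: Gamma(α+S, β+n) = Gamma(7.33+49, 3.00+8) = Gamma(56.33, 11.00).
Posterior β = 11.00.

11.00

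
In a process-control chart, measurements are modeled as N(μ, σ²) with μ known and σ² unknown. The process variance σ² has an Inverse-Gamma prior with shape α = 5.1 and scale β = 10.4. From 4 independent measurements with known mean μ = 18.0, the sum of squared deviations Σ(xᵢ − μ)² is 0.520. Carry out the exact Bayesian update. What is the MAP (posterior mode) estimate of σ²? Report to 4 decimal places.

With known mean μ and an Inverse-Gamma(α, β) prior on σ², the Normal likelihood is conjugate: posterior is Inv-Gamma(α + n/2, β + Σ(xᵢ−μ)²/2).
Posterior: Inv-Gamma(5.1 + 4/2, 10.4 + 0.520/2) = Inv-Gamma(7.10, 10.6600).
Mode = β/(α+1) = 10.6600/8.10 = 1.3160.

1.3160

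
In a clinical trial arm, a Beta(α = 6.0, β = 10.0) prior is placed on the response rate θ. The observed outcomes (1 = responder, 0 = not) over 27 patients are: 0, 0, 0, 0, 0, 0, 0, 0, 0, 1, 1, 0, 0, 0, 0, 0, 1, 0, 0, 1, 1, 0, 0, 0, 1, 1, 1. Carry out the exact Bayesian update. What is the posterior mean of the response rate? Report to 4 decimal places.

0.3256

The Beta prior is conjugate to a Binomial/Bernoulli likelihood; the update adds successes to α and failures to β.
Posterior: Beta(α+k, β+n−k) = Beta(6.0+8, 10.0+19) = Beta(14.0, 29.0).
Posterior mean = α/(α+β) = 14.0/43.0 = 0.3256.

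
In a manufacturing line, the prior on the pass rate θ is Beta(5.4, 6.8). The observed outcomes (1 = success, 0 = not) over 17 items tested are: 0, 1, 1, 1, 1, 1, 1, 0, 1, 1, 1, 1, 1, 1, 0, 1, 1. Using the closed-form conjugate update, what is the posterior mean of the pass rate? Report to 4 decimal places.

0.6644

The Beta prior is conjugate to a Binomial/Bernoulli likelihood; the update adds successes to α and failures to β.
Posterior: Beta(α+k, β+n−k) = Beta(5.4+14, 6.8+3) = Beta(19.4, 9.8).
Posterior mean = α/(α+β) = 19.4/29.2 = 0.6644.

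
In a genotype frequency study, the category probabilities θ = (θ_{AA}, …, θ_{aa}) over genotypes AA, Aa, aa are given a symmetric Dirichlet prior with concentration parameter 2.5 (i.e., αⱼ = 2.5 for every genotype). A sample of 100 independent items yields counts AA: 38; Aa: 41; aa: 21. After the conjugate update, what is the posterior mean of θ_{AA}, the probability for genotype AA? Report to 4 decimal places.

0.3767

The Dirichlet prior is conjugate to the Multinomial likelihood: each posterior αⱼ = prior αⱼ + observed count nⱼ.
Posterior concentration: (40.5, 43.5, 23.5), total = 107.5.
E[θ_{AA}|data] = α_{AA}/Σα = 40.5/107.5 = 0.3767.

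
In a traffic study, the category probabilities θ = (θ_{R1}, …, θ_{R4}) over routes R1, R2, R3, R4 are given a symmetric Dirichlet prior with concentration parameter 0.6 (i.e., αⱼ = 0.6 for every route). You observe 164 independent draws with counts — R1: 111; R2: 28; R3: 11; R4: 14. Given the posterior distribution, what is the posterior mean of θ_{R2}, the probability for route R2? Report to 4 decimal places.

The Dirichlet prior is conjugate to the Multinomial likelihood: each posterior αⱼ = prior αⱼ + observed count nⱼ.
Posterior concentration: (111.6, 28.6, 11.6, 14.6), total = 166.4.
E[θ_{R2}|data] = α_{R2}/Σα = 28.6/166.4 = 0.1719.

0.1719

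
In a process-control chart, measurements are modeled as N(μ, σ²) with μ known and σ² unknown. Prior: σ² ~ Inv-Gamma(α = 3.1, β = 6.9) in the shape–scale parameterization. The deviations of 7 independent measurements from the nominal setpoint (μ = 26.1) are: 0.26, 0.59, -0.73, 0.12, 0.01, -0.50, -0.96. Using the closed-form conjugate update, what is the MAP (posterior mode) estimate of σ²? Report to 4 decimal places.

1.0483

With known mean μ and an Inverse-Gamma(α, β) prior on σ², the Normal likelihood is conjugate: posterior is Inv-Gamma(α + n/2, β + Σ(xᵢ−μ)²/2).
Σ(xᵢ−μ)² = (0.26)² + (0.59)² + (-0.73)² + (0.12)² + (0.01)² + (-0.50)² + (-0.96)² = 2.1347.
Posterior: Inv-Gamma(3.1 + 7/2, 6.9 + 2.1347/2) = Inv-Gamma(6.60, 7.96735).
Mode = β/(α+1) = 7.96735/7.60 = 1.0483.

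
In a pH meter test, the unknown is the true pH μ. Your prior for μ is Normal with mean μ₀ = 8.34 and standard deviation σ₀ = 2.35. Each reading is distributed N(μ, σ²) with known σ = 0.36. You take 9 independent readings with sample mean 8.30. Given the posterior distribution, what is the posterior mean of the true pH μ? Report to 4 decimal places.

For Normal data with known variance σ², a Normal(μ₀, σ₀²) prior on μ is conjugate. Posterior precision = 1/σ₀² + n/σ²; posterior mean is the precision-weighted average of μ₀ and x̄.
n·x̄ = 9·8.30 = 74.7.
σ₀² = 2.35² = 5.5225, σ² = 0.36² = 0.1296; σ² + n·σ₀² = 0.1296 + 9·5.5225 = 49.8321.
Posterior mean = (μ₀/σ₀² + n·x̄/σ²)/(1/σ₀² + n/σ²) = (σ²·μ₀ + σ₀²·n·x̄)/(σ² + n·σ₀²) = (0.1296·8.34 + 5.5225·74.7)/49.8321 = 413.611614/49.8321 = 8.3001.

8.3001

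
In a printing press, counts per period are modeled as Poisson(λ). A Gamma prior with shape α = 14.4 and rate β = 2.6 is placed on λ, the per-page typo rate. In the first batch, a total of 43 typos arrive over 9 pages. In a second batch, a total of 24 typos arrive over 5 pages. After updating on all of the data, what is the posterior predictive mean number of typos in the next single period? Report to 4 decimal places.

With a Gamma(shape α, rate β) prior, the Poisson likelihood is conjugate: the posterior is Gamma(α + ΣXᵢ, β + n).
After batch 1: Gamma(α+S, β+n) = Gamma(14.4+43, 2.6+9) = Gamma(57.4, 11.6).
After batch 2: Gamma(α+S, β+n) = Gamma(57.4+24, 11.6+5) = Gamma(81.4, 16.6).
The predictive distribution for one future period is NegBinom with mean α/β = 4.9036.

4.9036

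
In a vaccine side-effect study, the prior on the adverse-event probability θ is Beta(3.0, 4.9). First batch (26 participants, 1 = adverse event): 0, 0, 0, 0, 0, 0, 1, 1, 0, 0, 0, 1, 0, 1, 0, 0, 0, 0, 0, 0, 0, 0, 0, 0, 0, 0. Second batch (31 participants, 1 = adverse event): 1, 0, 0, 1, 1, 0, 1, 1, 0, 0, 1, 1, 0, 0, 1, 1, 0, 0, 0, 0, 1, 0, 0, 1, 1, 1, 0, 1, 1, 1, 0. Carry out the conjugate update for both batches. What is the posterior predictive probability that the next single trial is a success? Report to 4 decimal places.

0.3544

The Beta prior is conjugate to a Binomial/Bernoulli likelihood; the update adds successes to α and failures to β.
After batch 1: Beta(3.0+4, 4.9+22) = Beta(7.0, 26.9).
After batch 2: Beta(7.0+16, 26.9+15) = Beta(23.0, 41.9).
For a single future Bernoulli trial, P(success | data) = α/(α+β) = 0.3544.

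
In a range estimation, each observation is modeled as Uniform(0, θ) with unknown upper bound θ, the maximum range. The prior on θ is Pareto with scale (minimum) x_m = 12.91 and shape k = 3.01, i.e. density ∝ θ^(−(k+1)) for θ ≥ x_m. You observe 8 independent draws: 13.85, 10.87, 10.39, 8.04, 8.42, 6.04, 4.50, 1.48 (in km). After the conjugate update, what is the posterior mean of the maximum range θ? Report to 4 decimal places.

A Pareto(scale x_m, shape k) prior on the upper bound θ of Uniform(0, θ) is conjugate: posterior is Pareto(max(x_m, max xᵢ), k + n).
Sample maximum = 13.85; prior scale x_m = 12.91 → posterior scale = max = 13.85.
Posterior shape = 3.01 + 8 = 11.01.
E[θ|data] = k·x_m/(k−1) = 11.01·13.85/10.01 = 15.2336.

15.2336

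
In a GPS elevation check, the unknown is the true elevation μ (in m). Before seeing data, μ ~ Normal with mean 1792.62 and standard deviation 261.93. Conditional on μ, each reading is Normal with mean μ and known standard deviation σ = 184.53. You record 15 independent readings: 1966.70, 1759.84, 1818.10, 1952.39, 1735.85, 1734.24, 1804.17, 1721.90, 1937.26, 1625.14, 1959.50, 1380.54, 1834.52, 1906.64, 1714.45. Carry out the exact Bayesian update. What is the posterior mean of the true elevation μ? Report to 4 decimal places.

For Normal data with known variance σ², a Normal(μ₀, σ₀²) prior on μ is conjugate. Posterior precision = 1/σ₀² + n/σ²; posterior mean is the precision-weighted average of μ₀ and x̄.
Σxᵢ = 1966.70 + 1759.84 + 1818.10 + 1952.39 + 1735.85 + 1734.24 + 1804.17 + 1721.90 + 1937.26 + 1625.14 + 1959.50 + 1380.54 + 1834.52 + 1906.64 + 1714.45 = 26851.24, so n·x̄ = 26851.24.
σ₀² = 261.93² = 68607.3249, σ² = 184.53² = 34051.3209; σ² + n·σ₀² = 34051.3209 + 15·68607.3249 = 1063161.1944.
Posterior mean = (μ₀/σ₀² + n·x̄/σ²)/(1/σ₀² + n/σ²) = (σ²·μ₀ + σ₀²·n·x̄)/(σ² + n·σ₀²) = (34051.3209·1792.62 + 68607.3249·26851.24)/1063161.1944 = 1903232825.519634/1063161.1944 = 1790.1639.

1790.1639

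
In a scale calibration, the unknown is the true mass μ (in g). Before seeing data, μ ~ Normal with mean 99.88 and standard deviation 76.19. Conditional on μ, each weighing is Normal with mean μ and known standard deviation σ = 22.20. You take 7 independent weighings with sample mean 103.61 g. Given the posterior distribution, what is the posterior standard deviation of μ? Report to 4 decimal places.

For Normal data with known variance σ², a Normal(μ₀, σ₀²) prior on μ is conjugate. Posterior precision = 1/σ₀² + n/σ²; posterior mean is the precision-weighted average of μ₀ and x̄.
σ₀² = 76.19² = 5804.9161, σ² = 22.20² = 492.84; σ² + n·σ₀² = 492.84 + 7·5804.9161 = 41127.2527.
Posterior precision = 1/σ₀² + n/σ² = 1/5804.9161 + 7/492.84 = (σ² + n·σ₀²)/(σ₀²σ²) = 41127.2527/(5804.9161·492.84); posterior variance σₙ² = σ₀²σ²/(σ² + n·σ₀²) = 5804.9161·492.84/41127.2527 = 69.562022.
Posterior SD = √σₙ² = √(5804.9161·492.84/41127.2527) = 8.3404.

8.3404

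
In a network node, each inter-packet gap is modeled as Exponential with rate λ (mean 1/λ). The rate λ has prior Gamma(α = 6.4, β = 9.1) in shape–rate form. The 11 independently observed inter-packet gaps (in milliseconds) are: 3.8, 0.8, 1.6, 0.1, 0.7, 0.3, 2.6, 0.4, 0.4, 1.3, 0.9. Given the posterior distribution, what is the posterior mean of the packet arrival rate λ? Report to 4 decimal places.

With a Gamma(shape α, rate β) prior on the exponential rate λ, the posterior after n observations with total T = Σxᵢ is Gamma(α+n, β+T).
Sum of observations T = 12.9 milliseconds; n = 11.
Posterior: Gamma(6.4+11, 9.1+12.9) = Gamma(17.4, 22.0).
Posterior mean of λ = α/β = 17.4/22.0 = 0.7909.

0.7909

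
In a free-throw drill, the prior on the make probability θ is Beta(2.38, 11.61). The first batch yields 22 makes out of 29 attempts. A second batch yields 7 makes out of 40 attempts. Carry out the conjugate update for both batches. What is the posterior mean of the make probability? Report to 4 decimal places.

The Beta prior is conjugate to a Binomial/Bernoulli likelihood; the update adds successes to α and failures to β.
After batch 1: Beta(2.38+22, 11.61+7) = Beta(24.38, 18.61).
After batch 2: Beta(24.38+7, 18.61+33) = Beta(31.38, 51.61).
Posterior mean = α/(α+β) = 31.38/82.99 = 0.3781.

0.3781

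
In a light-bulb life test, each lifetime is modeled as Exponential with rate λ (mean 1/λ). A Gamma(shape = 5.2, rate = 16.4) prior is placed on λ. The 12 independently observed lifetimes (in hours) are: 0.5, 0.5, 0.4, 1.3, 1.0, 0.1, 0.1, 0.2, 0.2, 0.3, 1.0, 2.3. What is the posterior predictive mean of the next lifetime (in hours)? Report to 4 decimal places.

1.5000

With a Gamma(shape α, rate β) prior on the exponential rate λ, the posterior after n observations with total T = Σxᵢ is Gamma(α+n, β+T).
Sum of observations T = 7.9 hours; n = 12.
Posterior: Gamma(5.2+12, 16.4+7.9) = Gamma(17.2, 24.3).
The predictive distribution for the next observation is Lomax; its mean is β/(α−1) = 24.3/16.2 = 1.5000.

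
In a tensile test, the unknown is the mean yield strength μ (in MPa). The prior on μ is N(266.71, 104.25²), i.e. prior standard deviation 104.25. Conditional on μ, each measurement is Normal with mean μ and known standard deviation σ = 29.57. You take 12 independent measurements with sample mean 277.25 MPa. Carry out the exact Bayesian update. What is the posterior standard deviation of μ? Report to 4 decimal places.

For Normal data with known variance σ², a Normal(μ₀, σ₀²) prior on μ is conjugate. Posterior precision = 1/σ₀² + n/σ²; posterior mean is the precision-weighted average of μ₀ and x̄.
σ₀² = 104.25² = 10868.0625, σ² = 29.57² = 874.3849; σ² + n·σ₀² = 874.3849 + 12·10868.0625 = 131291.1349.
Posterior precision = 1/σ₀² + n/σ² = 1/10868.0625 + 12/874.3849 = (σ² + n·σ₀²)/(σ₀²σ²) = 131291.1349/(10868.0625·874.3849); posterior variance σₙ² = σ₀²σ²/(σ² + n·σ₀²) = 10868.0625·874.3849/131291.1349 = 72.380133.
Posterior SD = √σₙ² = √(10868.0625·874.3849/131291.1349) = 8.5077.

8.5077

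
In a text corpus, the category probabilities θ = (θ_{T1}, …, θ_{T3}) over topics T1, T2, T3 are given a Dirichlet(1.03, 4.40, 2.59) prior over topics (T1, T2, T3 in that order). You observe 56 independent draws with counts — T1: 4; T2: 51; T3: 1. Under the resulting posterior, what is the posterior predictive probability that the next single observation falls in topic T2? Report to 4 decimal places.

The Dirichlet prior is conjugate to the Multinomial likelihood: each posterior αⱼ = prior αⱼ + observed count nⱼ.
Posterior concentration: (5.03, 55.40, 3.59), total = 64.02.
P(next = T2 | data) = α_{T2}/Σα = 0.8654.

0.8654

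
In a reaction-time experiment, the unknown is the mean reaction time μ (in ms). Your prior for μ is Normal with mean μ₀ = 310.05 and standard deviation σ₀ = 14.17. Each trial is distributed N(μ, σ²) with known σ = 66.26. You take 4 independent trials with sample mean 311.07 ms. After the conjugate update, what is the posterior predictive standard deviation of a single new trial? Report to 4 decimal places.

67.5287

For Normal data with known variance σ², a Normal(μ₀, σ₀²) prior on μ is conjugate. Posterior precision = 1/σ₀² + n/σ²; posterior mean is the precision-weighted average of μ₀ and x̄.
σ₀² = 14.17² = 200.7889, σ² = 66.26² = 4390.3876; σ² + n·σ₀² = 4390.3876 + 4·200.7889 = 5193.5432.
Posterior precision = 1/σ₀² + n/σ² = 1/200.7889 + 4/4390.3876 = (σ² + n·σ₀²)/(σ₀²σ²) = 5193.5432/(200.7889·4390.3876); posterior variance σₙ² = σ₀²σ²/(σ² + n·σ₀²) = 200.7889·4390.3876/5193.5432 = 169.737896.
Predictive variance for one new observation = σₙ² + σ² = 200.7889·4390.3876/5193.5432 + 4390.3876 = σ²·(σ₀² + 5193.5432)/5193.5432 = 4390.3876·5394.3321/5193.5432 = 4560.125496; SD = √(4390.3876·5394.3321/5193.5432) = 67.5287.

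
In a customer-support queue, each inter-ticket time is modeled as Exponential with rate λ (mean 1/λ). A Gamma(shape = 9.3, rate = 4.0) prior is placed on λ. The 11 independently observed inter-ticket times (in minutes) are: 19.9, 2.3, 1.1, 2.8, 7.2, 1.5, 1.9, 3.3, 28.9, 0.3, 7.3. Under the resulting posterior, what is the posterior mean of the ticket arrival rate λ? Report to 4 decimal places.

With a Gamma(shape α, rate β) prior on the exponential rate λ, the posterior after n observations with total T = Σxᵢ is Gamma(α+n, β+T).
Sum of observations T = 76.5 minutes; n = 11.
Posterior: Gamma(9.3+11, 4.0+76.5) = Gamma(20.3, 80.5).
Posterior mean of λ = α/β = 20.3/80.5 = 0.2522.

0.2522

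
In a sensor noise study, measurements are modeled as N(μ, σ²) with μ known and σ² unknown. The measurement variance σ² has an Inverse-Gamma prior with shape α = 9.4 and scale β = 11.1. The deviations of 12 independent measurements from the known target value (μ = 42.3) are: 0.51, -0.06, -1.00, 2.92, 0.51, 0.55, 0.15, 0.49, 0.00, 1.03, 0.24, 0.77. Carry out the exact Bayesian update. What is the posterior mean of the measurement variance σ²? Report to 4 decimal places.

1.1988

With known mean μ and an Inverse-Gamma(α, β) prior on σ², the Normal likelihood is conjugate: posterior is Inv-Gamma(α + n/2, β + Σ(xᵢ−μ)²/2).
Σ(xᵢ−μ)² = (0.51)² + (-0.06)² + (-1.00)² + (2.92)² + (0.51)² + (0.55)² + (0.15)² + (0.49)² + (0.00)² + (1.03)² + (0.24)² + (0.77)² = 12.3267.
Posterior: Inv-Gamma(9.4 + 12/2, 11.1 + 12.3267/2) = Inv-Gamma(15.40, 17.26335).
E[σ²|data] = β/(α−1) = 17.26335/14.40 = 1.1988.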